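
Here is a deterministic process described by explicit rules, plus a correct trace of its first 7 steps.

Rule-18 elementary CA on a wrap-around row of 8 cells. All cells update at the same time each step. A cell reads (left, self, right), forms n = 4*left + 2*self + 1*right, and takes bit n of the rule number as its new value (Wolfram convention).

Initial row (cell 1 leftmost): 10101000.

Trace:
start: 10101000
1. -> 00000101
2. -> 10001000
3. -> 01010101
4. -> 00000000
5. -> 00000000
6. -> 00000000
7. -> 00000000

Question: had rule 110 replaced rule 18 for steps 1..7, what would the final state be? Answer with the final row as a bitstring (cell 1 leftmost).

(re-executing steps 1..7 under rule 110; state before step 1: 10101000)
1. -> 11111001
2. -> 00001011
3. -> 00011111
4. -> 00110001
5. -> 01110011
6. -> 11010111
7. -> 01111100

01111100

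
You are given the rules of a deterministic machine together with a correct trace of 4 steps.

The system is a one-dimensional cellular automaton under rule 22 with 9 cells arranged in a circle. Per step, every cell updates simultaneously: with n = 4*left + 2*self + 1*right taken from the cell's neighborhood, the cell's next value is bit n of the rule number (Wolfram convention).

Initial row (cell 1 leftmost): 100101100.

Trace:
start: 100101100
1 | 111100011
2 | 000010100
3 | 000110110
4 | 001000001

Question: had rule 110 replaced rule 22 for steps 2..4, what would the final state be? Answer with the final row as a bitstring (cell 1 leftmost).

(re-executing steps 2..4 under rule 110; state before step 2: 111100011)
2 | 000100110
3 | 001101110
4 | 011111010

011111010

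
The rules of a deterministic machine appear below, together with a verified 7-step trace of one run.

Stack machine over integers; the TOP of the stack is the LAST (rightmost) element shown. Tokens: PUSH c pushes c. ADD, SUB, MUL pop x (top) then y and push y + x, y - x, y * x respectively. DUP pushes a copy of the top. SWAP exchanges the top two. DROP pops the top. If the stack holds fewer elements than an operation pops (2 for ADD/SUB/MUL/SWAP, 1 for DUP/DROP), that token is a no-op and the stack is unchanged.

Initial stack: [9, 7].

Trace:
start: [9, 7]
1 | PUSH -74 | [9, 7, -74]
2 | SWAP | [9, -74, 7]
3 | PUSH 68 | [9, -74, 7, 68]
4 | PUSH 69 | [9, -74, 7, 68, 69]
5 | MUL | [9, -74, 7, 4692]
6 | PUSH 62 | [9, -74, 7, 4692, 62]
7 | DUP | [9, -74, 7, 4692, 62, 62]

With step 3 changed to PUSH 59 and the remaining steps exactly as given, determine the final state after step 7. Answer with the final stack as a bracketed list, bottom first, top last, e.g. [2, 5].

(re-executing from step 3 with the substitution; state before step 3: [9, -74, 7])
3 | PUSH 59 | [9, -74, 7, 59]
4 | PUSH 69 | [9, -74, 7, 59, 69]
5 | MUL | [9, -74, 7, 4071]
6 | PUSH 62 | [9, -74, 7, 4071, 62]
7 | DUP | [9, -74, 7, 4071, 62, 62]

[9, -74, 7, 4071, 62, 62]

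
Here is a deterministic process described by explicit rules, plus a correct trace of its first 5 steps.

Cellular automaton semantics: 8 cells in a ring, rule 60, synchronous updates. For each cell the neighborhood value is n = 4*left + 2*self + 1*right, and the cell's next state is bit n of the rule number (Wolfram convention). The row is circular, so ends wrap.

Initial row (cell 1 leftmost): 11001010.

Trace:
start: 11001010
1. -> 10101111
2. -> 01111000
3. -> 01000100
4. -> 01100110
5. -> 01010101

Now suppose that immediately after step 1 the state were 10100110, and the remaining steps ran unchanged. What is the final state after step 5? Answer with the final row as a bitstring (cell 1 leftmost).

11001100

state after step 1 := 10100110
2. -> 11110101
3. -> 00001111
4. -> 10001000
5. -> 11001100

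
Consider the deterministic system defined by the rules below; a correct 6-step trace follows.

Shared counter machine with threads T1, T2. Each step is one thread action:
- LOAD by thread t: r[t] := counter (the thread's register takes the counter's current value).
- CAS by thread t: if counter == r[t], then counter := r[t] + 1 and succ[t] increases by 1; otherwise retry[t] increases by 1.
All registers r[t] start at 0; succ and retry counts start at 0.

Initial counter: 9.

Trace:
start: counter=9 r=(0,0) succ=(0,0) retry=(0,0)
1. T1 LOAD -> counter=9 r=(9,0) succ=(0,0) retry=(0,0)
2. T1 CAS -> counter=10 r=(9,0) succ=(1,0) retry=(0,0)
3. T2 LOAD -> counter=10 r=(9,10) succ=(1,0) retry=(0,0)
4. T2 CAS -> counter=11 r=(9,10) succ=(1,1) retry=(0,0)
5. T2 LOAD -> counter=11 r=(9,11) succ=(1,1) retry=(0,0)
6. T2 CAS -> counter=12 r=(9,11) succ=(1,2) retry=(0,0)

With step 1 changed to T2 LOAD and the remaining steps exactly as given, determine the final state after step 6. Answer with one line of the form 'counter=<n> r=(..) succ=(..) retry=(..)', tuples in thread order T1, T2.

(re-executing from step 1 with the substitution; state before step 1: counter=9 r=(0,0) succ=(0,0) retry=(0,0))
1. T2 LOAD -> counter=9 r=(0,9) succ=(0,0) retry=(0,0)
2. T1 CAS -> counter=9 r=(0,9) succ=(0,0) retry=(1,0)
3. T2 LOAD -> counter=9 r=(0,9) succ=(0,0) retry=(1,0)
4. T2 CAS -> counter=10 r=(0,9) succ=(0,1) retry=(1,0)
5. T2 LOAD -> counter=10 r=(0,10) succ=(0,1) retry=(1,0)
6. T2 CAS -> counter=11 r=(0,10) succ=(0,2) retry=(1,0)

counter=11 r=(0,10) succ=(0,2) retry=(1,0)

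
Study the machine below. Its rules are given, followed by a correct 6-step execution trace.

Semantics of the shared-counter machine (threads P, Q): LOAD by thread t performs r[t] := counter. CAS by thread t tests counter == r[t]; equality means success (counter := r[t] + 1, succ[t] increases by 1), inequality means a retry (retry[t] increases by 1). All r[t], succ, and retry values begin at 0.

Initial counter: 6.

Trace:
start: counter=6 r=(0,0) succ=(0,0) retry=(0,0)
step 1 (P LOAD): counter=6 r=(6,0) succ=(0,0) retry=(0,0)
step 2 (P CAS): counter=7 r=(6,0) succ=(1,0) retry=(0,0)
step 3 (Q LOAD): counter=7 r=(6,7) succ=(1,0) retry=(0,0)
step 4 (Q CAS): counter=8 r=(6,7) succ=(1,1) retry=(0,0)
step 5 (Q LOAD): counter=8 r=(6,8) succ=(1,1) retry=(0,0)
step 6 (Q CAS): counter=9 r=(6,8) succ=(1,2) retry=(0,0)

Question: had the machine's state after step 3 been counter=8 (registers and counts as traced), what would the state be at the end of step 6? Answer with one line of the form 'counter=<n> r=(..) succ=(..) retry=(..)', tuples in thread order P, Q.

state after step 3 := counter=8 r=(6,7) succ=(1,0) retry=(0,0)
step 4 (Q CAS): counter=8 r=(6,7) succ=(1,0) retry=(0,1)
step 5 (Q LOAD): counter=8 r=(6,8) succ=(1,0) retry=(0,1)
step 6 (Q CAS): counter=9 r=(6,8) succ=(1,1) retry=(0,1)

counter=9 r=(6,8) succ=(1,1) retry=(0,1)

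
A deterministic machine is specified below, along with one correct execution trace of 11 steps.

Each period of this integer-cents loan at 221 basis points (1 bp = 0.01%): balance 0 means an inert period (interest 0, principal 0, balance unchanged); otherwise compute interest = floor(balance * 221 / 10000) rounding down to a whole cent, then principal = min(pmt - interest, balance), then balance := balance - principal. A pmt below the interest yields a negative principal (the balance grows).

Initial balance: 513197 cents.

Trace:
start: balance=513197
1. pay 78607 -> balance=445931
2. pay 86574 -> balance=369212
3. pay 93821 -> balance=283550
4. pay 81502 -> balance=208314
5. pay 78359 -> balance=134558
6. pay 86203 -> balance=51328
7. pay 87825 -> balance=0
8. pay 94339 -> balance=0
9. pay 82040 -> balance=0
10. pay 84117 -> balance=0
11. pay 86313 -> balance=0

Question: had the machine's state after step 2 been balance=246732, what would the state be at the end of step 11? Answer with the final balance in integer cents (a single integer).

0

state after step 2 := balance=246732
3. pay 93821 -> balance=158363
4. pay 81502 -> balance=80360
5. pay 78359 -> balance=3776
6. pay 86203 -> balance=0
7. pay 87825 -> balance=0
8. pay 94339 -> balance=0
9. pay 82040 -> balance=0
10. pay 84117 -> balance=0
11. pay 86313 -> balance=0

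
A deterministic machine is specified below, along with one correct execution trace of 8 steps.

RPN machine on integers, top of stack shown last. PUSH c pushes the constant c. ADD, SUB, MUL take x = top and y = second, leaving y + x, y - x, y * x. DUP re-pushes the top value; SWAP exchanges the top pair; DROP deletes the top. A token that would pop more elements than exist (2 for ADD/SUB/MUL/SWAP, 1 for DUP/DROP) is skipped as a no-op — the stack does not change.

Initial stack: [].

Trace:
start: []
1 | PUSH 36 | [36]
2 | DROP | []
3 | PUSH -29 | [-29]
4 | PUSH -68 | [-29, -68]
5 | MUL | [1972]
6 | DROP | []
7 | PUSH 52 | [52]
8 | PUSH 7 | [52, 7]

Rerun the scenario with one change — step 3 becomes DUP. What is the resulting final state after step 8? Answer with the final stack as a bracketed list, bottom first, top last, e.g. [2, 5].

(re-executing from step 3 with the substitution; state before step 3: [])
3 | DUP | []
4 | PUSH -68 | [-68]
5 | MUL | [-68]
6 | DROP | []
7 | PUSH 52 | [52]
8 | PUSH 7 | [52, 7]

[52, 7]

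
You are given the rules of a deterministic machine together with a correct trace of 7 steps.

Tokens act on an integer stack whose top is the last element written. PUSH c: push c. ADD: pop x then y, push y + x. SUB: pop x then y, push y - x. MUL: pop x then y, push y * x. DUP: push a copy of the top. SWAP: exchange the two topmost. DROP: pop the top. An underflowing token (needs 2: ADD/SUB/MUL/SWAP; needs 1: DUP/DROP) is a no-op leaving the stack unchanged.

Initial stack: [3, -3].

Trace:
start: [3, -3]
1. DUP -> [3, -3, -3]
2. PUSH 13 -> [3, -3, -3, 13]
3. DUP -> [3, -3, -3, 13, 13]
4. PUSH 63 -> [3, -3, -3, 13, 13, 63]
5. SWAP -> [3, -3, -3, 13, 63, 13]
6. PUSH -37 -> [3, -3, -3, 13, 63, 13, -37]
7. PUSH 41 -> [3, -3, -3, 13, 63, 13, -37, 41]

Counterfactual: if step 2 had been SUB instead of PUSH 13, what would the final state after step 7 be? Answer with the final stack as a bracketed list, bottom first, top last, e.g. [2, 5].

(re-executing from step 2 with the substitution; state before step 2: [3, -3, -3])
2. SUB -> [3, 0]
3. DUP -> [3, 0, 0]
4. PUSH 63 -> [3, 0, 0, 63]
5. SWAP -> [3, 0, 63, 0]
6. PUSH -37 -> [3, 0, 63, 0, -37]
7. PUSH 41 -> [3, 0, 63, 0, -37, 41]

[3, 0, 63, 0, -37, 41]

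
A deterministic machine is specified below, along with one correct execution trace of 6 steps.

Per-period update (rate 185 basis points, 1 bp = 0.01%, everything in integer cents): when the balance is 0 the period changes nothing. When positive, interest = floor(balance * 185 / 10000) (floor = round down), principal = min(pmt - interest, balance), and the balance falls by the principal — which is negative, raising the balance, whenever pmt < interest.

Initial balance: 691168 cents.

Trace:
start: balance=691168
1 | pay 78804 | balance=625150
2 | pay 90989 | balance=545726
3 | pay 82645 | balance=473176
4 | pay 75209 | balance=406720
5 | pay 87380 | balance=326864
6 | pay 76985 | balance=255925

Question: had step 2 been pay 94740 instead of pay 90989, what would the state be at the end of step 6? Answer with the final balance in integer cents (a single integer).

(re-executing from step 2 with the substitution; state before step 2: balance=625150)
2 | pay 94740 | balance=541975
3 | pay 82645 | balance=469356
4 | pay 75209 | balance=402830
5 | pay 87380 | balance=322902
6 | pay 76985 | balance=251890

251890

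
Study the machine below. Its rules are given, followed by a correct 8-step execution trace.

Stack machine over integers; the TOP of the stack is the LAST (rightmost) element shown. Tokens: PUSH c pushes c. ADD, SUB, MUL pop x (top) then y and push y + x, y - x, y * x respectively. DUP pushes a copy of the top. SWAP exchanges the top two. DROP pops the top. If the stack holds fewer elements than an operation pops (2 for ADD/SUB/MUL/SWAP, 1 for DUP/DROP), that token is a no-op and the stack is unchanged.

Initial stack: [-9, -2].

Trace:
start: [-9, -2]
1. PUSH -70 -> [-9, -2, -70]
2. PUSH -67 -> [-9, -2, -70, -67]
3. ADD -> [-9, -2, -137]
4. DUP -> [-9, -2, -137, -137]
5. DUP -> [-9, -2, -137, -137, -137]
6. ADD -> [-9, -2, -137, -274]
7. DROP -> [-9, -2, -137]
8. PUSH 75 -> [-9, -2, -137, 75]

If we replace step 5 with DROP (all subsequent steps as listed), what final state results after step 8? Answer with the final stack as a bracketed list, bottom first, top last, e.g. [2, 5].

(re-executing from step 5 with the substitution; state before step 5: [-9, -2, -137, -137])
5. DROP -> [-9, -2, -137]
6. ADD -> [-9, -139]
7. DROP -> [-9]
8. PUSH 75 -> [-9, 75]

[-9, 75]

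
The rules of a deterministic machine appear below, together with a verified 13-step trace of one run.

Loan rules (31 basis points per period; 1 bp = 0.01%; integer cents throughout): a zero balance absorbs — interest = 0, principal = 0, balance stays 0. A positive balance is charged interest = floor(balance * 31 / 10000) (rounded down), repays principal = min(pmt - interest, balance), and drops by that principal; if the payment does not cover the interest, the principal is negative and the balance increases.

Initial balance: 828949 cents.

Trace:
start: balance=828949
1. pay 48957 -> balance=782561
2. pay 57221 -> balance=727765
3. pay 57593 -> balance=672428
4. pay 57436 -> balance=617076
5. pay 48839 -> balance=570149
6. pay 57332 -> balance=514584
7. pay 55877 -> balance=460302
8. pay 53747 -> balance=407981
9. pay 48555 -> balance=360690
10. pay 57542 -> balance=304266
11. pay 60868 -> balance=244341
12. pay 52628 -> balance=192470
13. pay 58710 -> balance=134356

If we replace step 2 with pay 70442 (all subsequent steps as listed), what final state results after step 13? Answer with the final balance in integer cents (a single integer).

120678

(re-executing from step 2 with the substitution; state before step 2: balance=782561)
2. pay 70442 -> balance=714544
3. pay 57593 -> balance=659166
4. pay 57436 -> balance=603773
5. pay 48839 -> balance=556805
6. pay 57332 -> balance=501199
7. pay 55877 -> balance=446875
8. pay 53747 -> balance=394513
9. pay 48555 -> balance=347180
10. pay 57542 -> balance=290714
11. pay 60868 -> balance=230747
12. pay 52628 -> balance=178834
13. pay 58710 -> balance=120678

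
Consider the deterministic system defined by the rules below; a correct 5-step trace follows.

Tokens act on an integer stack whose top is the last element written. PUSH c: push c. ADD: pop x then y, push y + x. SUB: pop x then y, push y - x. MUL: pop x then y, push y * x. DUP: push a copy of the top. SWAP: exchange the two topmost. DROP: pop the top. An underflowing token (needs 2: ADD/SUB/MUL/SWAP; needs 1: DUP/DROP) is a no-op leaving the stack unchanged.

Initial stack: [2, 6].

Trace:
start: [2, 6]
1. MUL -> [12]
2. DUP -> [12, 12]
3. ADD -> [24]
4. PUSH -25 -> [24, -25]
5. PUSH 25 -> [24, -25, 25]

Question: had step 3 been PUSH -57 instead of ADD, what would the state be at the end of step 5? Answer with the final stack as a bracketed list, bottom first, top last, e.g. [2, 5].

(re-executing from step 3 with the substitution; state before step 3: [12, 12])
3. PUSH -57 -> [12, 12, -57]
4. PUSH -25 -> [12, 12, -57, -25]
5. PUSH 25 -> [12, 12, -57, -25, 25]

[12, 12, -57, -25, 25]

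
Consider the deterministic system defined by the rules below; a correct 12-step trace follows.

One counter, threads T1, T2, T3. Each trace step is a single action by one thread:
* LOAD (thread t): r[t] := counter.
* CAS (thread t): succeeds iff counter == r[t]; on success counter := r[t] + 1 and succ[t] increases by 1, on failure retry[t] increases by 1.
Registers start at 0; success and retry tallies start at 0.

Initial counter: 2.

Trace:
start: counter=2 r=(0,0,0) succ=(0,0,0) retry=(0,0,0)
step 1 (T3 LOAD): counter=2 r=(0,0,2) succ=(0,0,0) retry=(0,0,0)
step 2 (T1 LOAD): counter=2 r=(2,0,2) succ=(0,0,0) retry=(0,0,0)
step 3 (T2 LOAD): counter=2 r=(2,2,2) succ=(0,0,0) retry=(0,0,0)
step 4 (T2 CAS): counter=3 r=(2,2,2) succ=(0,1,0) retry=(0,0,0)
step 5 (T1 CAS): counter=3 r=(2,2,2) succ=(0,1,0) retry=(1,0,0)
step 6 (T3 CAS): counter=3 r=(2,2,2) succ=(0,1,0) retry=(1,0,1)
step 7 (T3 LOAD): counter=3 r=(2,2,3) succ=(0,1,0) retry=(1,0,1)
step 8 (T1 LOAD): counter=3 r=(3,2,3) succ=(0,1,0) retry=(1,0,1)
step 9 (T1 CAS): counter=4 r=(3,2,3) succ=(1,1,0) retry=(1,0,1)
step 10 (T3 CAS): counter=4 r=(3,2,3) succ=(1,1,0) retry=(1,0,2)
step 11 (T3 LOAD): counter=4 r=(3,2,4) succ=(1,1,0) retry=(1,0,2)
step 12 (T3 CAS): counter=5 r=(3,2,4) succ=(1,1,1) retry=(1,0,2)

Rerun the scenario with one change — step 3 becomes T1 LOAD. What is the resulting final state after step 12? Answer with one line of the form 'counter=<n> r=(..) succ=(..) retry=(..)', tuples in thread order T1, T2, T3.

counter=5 r=(3,0,4) succ=(2,0,1) retry=(0,1,2)

(re-executing from step 3 with the substitution; state before step 3: counter=2 r=(2,0,2) succ=(0,0,0) retry=(0,0,0))
step 3 (T1 LOAD): counter=2 r=(2,0,2) succ=(0,0,0) retry=(0,0,0)
step 4 (T2 CAS): counter=2 r=(2,0,2) succ=(0,0,0) retry=(0,1,0)
step 5 (T1 CAS): counter=3 r=(2,0,2) succ=(1,0,0) retry=(0,1,0)
step 6 (T3 CAS): counter=3 r=(2,0,2) succ=(1,0,0) retry=(0,1,1)
step 7 (T3 LOAD): counter=3 r=(2,0,3) succ=(1,0,0) retry=(0,1,1)
step 8 (T1 LOAD): counter=3 r=(3,0,3) succ=(1,0,0) retry=(0,1,1)
step 9 (T1 CAS): counter=4 r=(3,0,3) succ=(2,0,0) retry=(0,1,1)
step 10 (T3 CAS): counter=4 r=(3,0,3) succ=(2,0,0) retry=(0,1,2)
step 11 (T3 LOAD): counter=4 r=(3,0,4) succ=(2,0,0) retry=(0,1,2)
step 12 (T3 CAS): counter=5 r=(3,0,4) succ=(2,0,1) retry=(0,1,2)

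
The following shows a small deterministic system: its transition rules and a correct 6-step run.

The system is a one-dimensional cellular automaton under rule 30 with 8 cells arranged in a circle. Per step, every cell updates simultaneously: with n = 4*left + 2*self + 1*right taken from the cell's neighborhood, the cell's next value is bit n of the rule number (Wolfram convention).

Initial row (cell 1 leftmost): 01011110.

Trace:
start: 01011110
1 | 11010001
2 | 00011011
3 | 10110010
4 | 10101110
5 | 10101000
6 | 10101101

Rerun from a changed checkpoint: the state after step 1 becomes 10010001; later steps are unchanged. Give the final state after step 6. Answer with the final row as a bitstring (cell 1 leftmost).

00110010

state after step 1 := 10010001
2 | 01111011
3 | 01000010
4 | 11100111
5 | 00011100
6 | 00110010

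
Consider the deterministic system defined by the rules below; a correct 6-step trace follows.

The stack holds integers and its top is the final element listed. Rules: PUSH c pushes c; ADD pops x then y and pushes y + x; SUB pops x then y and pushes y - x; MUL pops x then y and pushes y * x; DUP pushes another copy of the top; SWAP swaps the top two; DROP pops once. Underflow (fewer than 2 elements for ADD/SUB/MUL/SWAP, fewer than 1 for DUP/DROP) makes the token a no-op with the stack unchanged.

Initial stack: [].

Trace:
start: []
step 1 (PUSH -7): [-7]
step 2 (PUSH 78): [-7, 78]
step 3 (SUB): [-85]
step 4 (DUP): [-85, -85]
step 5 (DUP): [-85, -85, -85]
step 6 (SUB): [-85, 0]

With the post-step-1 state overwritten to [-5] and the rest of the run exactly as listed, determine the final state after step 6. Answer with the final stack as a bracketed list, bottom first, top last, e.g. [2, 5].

state after step 1 := [-5]
step 2 (PUSH 78): [-5, 78]
step 3 (SUB): [-83]
step 4 (DUP): [-83, -83]
step 5 (DUP): [-83, -83, -83]
step 6 (SUB): [-83, 0]

[-83, 0]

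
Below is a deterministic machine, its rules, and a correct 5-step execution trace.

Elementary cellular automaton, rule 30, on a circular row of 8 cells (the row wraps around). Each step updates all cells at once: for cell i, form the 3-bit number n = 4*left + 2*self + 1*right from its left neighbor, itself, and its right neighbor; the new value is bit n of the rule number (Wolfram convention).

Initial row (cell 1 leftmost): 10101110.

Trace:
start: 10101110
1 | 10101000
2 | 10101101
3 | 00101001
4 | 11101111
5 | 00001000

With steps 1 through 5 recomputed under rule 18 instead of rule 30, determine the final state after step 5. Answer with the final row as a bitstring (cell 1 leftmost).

00000000

(re-executing steps 1..5 under rule 18; state before step 1: 10101110)
1 | 00000000
2 | 00000000
3 | 00000000
4 | 00000000
5 | 00000000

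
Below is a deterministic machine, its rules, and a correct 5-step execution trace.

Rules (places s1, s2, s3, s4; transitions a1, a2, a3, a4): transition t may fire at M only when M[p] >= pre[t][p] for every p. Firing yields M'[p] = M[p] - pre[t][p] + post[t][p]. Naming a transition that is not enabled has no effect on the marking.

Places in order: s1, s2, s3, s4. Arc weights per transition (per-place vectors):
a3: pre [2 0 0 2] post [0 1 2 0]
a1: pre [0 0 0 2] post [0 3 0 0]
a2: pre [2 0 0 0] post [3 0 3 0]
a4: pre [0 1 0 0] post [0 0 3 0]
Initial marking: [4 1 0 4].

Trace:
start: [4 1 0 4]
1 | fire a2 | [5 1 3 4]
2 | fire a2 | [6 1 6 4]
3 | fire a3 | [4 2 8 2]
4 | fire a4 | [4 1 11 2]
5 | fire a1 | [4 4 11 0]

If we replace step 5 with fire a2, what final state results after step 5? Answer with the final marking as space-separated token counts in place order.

5 1 14 2

(re-executing from step 5 with the substitution; state before step 5: [4 1 11 2])
5 | fire a2 | [5 1 14 2]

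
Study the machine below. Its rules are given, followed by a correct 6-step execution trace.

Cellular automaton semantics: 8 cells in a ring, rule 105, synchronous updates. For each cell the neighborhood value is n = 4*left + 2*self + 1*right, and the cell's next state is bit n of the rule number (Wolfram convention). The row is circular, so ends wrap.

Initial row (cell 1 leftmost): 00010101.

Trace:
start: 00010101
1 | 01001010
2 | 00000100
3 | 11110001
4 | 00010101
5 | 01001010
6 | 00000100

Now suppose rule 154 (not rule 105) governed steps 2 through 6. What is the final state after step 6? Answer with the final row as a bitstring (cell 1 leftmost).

00011011

(re-executing steps 2..6 under rule 154; state before step 2: 01001010)
2 | 10110001
3 | 00101011
4 | 11000010
5 | 10100100
6 | 00011011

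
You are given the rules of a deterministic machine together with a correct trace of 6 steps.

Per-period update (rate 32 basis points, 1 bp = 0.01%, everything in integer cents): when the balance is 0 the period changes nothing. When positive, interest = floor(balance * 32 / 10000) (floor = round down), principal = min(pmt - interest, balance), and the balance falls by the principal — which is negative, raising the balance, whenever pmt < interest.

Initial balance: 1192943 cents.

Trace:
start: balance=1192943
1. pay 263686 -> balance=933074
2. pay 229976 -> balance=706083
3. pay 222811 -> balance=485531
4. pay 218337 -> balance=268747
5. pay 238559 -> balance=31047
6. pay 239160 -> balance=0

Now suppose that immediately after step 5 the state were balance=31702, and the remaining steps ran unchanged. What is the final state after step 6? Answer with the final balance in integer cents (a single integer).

state after step 5 := balance=31702
6. pay 239160 -> balance=0

0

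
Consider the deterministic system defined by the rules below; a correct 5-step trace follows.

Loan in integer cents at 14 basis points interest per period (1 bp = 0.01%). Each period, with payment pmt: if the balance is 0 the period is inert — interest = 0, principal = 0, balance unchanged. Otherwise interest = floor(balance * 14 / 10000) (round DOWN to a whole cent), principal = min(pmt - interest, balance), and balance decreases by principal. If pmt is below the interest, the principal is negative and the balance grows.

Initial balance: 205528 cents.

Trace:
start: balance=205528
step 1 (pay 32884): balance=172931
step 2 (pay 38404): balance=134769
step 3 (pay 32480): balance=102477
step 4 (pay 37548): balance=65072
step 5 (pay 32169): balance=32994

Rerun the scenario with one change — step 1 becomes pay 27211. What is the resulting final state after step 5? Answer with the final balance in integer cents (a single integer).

(re-executing from step 1 with the substitution; state before step 1: balance=205528)
step 1 (pay 27211): balance=178604
step 2 (pay 38404): balance=140450
step 3 (pay 32480): balance=108166
step 4 (pay 37548): balance=70769
step 5 (pay 32169): balance=38699

38699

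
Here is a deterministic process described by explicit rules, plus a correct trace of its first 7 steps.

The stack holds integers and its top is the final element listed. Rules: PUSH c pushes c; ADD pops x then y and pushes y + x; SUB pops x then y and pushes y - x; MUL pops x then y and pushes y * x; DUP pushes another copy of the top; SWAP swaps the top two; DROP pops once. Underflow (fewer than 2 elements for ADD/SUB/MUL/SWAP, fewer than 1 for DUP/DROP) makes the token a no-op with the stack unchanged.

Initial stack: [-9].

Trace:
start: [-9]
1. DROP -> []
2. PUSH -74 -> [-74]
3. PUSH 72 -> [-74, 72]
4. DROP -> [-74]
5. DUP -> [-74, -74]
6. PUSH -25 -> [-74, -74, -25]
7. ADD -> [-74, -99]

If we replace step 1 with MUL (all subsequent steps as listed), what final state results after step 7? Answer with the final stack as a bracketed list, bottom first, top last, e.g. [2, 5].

[-9, -74, -99]

(re-executing from step 1 with the substitution; state before step 1: [-9])
1. MUL -> [-9]
2. PUSH -74 -> [-9, -74]
3. PUSH 72 -> [-9, -74, 72]
4. DROP -> [-9, -74]
5. DUP -> [-9, -74, -74]
6. PUSH -25 -> [-9, -74, -74, -25]
7. ADD -> [-9, -74, -99]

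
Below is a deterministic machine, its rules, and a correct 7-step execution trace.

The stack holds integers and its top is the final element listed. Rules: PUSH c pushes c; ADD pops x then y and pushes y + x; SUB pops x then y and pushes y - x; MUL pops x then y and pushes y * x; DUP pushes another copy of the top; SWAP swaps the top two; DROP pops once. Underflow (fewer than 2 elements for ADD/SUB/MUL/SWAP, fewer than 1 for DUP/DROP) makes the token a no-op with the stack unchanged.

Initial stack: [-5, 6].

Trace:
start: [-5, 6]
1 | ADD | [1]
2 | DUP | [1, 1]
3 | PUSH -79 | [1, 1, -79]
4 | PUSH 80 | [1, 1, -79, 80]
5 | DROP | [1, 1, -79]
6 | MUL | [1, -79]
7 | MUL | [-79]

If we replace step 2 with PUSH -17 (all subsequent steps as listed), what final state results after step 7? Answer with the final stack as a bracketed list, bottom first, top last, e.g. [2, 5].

(re-executing from step 2 with the substitution; state before step 2: [1])
2 | PUSH -17 | [1, -17]
3 | PUSH -79 | [1, -17, -79]
4 | PUSH 80 | [1, -17, -79, 80]
5 | DROP | [1, -17, -79]
6 | MUL | [1, 1343]
7 | MUL | [1343]

[1343]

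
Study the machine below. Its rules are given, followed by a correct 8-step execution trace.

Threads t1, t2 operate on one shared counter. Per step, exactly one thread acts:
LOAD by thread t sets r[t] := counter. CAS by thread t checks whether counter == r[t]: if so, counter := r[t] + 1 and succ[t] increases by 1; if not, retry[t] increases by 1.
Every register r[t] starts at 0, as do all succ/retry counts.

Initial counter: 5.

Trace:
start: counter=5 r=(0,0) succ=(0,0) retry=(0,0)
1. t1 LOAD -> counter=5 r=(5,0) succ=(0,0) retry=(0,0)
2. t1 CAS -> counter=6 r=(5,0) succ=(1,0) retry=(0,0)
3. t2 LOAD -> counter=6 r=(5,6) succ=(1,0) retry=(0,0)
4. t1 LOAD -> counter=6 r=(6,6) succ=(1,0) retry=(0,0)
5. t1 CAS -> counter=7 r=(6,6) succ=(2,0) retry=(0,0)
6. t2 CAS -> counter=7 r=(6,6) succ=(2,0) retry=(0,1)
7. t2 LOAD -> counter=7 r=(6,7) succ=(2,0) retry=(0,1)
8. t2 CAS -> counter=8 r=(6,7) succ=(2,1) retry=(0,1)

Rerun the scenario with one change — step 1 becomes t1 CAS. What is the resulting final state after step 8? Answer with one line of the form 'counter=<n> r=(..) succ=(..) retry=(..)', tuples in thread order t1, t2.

counter=7 r=(5,6) succ=(1,1) retry=(2,1)

(re-executing from step 1 with the substitution; state before step 1: counter=5 r=(0,0) succ=(0,0) retry=(0,0))
1. t1 CAS -> counter=5 r=(0,0) succ=(0,0) retry=(1,0)
2. t1 CAS -> counter=5 r=(0,0) succ=(0,0) retry=(2,0)
3. t2 LOAD -> counter=5 r=(0,5) succ=(0,0) retry=(2,0)
4. t1 LOAD -> counter=5 r=(5,5) succ=(0,0) retry=(2,0)
5. t1 CAS -> counter=6 r=(5,5) succ=(1,0) retry=(2,0)
6. t2 CAS -> counter=6 r=(5,5) succ=(1,0) retry=(2,1)
7. t2 LOAD -> counter=6 r=(5,6) succ=(1,0) retry=(2,1)
8. t2 CAS -> counter=7 r=(5,6) succ=(1,1) retry=(2,1)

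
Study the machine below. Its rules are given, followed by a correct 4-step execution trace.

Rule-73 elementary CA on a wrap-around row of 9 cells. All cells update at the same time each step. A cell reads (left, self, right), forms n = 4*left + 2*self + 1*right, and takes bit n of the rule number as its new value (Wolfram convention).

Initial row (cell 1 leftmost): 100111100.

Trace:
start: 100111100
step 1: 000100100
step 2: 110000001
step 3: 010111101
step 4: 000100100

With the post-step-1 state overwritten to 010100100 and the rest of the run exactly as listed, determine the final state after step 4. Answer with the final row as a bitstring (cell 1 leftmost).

010000101

state after step 1 := 010100100
step 2: 000000001
step 3: 011111100
step 4: 010000101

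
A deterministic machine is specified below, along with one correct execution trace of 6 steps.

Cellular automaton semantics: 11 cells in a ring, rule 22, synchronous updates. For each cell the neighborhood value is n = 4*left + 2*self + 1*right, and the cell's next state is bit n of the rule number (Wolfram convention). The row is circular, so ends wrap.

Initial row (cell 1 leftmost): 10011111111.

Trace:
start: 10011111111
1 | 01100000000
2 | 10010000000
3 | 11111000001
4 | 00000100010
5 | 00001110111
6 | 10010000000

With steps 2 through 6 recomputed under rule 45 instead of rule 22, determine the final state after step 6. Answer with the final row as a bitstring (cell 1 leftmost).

01111000101

(re-executing steps 2..6 under rule 45; state before step 2: 01100000000)
2 | 01001111111
3 | 11001000000
4 | 10001011110
5 | 10101110001
6 | 01111000101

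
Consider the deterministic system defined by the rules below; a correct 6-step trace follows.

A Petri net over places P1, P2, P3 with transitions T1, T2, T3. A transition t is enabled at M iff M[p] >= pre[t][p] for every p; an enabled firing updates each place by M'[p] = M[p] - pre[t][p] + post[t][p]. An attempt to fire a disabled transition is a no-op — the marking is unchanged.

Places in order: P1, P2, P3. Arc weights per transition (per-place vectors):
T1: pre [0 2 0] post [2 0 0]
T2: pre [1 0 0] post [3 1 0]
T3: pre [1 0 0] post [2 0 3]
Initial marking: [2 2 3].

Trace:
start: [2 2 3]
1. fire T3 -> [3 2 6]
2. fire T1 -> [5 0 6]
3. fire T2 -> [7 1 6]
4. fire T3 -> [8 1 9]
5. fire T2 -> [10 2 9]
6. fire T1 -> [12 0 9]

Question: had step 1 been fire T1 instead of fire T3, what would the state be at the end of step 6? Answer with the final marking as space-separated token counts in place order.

(re-executing from step 1 with the substitution; state before step 1: [2 2 3])
1. fire T1 -> [4 0 3]
2. fire T1 -> [4 0 3]
3. fire T2 -> [6 1 3]
4. fire T3 -> [7 1 6]
5. fire T2 -> [9 2 6]
6. fire T1 -> [11 0 6]

11 0 6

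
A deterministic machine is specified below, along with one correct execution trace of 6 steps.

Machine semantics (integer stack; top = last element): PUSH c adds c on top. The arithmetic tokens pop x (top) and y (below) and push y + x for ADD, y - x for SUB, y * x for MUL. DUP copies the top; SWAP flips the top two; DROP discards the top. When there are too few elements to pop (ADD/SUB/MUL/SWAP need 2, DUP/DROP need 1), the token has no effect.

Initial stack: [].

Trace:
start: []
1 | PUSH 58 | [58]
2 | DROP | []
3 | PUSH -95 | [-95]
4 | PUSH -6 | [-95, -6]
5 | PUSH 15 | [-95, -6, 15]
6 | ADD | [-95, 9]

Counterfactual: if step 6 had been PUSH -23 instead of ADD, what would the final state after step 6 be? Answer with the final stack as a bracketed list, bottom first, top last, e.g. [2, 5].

(re-executing from step 6 with the substitution; state before step 6: [-95, -6, 15])
6 | PUSH -23 | [-95, -6, 15, -23]

[-95, -6, 15, -23]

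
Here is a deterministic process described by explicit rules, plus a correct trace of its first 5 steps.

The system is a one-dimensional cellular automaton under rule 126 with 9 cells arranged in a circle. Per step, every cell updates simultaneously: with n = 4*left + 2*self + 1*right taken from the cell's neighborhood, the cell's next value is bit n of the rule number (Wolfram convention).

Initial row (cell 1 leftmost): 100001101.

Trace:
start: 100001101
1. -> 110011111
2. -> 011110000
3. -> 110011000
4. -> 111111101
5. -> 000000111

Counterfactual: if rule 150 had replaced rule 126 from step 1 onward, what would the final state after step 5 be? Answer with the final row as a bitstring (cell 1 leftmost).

(re-executing steps 1..5 under rule 150; state before step 1: 100001101)
1. -> 010010000
2. -> 111111000
3. -> 011110101
4. -> 001100101
5. -> 110011101

110011101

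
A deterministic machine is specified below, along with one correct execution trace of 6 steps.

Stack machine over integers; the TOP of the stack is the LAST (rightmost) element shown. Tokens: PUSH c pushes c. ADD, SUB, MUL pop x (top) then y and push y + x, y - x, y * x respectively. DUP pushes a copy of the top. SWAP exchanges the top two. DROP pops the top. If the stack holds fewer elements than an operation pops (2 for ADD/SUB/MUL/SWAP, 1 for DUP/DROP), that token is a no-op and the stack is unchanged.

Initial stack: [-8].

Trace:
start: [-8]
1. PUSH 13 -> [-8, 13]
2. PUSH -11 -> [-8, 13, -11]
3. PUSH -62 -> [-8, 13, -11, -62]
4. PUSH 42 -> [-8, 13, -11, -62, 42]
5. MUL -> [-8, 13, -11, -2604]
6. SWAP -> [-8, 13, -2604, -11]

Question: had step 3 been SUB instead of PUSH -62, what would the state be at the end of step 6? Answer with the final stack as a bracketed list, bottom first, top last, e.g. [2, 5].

(re-executing from step 3 with the substitution; state before step 3: [-8, 13, -11])
3. SUB -> [-8, 24]
4. PUSH 42 -> [-8, 24, 42]
5. MUL -> [-8, 1008]
6. SWAP -> [1008, -8]

[1008, -8]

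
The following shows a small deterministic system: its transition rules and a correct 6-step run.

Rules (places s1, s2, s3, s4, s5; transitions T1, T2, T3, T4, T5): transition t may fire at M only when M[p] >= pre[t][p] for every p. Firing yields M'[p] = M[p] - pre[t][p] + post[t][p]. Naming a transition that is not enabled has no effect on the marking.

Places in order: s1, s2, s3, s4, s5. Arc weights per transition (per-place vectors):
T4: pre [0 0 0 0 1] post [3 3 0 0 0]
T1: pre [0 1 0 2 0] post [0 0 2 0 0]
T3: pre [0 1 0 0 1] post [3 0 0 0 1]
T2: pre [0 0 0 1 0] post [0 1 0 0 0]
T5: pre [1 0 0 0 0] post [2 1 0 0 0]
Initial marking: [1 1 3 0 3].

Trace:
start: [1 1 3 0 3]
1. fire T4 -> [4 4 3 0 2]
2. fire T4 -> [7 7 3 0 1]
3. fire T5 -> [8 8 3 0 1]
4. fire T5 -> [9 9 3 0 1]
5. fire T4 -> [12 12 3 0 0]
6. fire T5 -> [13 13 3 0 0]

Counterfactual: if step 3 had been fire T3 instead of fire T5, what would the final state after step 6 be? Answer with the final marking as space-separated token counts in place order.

15 11 3 0 0

(re-executing from step 3 with the substitution; state before step 3: [7 7 3 0 1])
3. fire T3 -> [10 6 3 0 1]
4. fire T5 -> [11 7 3 0 1]
5. fire T4 -> [14 10 3 0 0]
6. fire T5 -> [15 11 3 0 0]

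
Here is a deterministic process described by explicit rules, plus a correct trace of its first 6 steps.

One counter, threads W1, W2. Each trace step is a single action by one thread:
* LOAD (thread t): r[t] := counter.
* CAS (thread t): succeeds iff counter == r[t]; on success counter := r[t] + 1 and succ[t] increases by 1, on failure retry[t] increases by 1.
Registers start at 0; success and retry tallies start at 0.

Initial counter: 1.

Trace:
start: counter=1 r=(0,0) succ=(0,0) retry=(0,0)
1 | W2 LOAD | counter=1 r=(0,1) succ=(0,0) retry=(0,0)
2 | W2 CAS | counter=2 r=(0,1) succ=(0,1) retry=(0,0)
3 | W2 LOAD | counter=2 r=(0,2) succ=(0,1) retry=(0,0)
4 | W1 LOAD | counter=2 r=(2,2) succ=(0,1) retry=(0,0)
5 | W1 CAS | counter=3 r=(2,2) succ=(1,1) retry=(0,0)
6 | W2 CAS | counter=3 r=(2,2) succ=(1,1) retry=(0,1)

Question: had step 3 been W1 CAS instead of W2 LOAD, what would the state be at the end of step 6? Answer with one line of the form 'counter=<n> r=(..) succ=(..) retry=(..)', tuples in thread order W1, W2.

counter=3 r=(2,1) succ=(1,1) retry=(1,1)

(re-executing from step 3 with the substitution; state before step 3: counter=2 r=(0,1) succ=(0,1) retry=(0,0))
3 | W1 CAS | counter=2 r=(0,1) succ=(0,1) retry=(1,0)
4 | W1 LOAD | counter=2 r=(2,1) succ=(0,1) retry=(1,0)
5 | W1 CAS | counter=3 r=(2,1) succ=(1,1) retry=(1,0)
6 | W2 CAS | counter=3 r=(2,1) succ=(1,1) retry=(1,1)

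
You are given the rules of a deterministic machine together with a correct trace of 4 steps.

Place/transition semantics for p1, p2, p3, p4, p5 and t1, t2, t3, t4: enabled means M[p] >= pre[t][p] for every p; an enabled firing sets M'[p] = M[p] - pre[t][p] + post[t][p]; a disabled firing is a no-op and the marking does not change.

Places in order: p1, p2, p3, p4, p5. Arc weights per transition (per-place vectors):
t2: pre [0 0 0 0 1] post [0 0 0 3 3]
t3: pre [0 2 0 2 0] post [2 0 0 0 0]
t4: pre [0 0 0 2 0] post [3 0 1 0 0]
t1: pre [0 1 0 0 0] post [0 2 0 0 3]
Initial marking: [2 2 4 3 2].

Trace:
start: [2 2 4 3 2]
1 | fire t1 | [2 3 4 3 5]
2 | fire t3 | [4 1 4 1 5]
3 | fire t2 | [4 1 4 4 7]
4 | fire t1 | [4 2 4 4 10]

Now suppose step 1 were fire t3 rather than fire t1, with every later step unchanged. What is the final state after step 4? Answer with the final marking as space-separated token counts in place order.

(re-executing from step 1 with the substitution; state before step 1: [2 2 4 3 2])
1 | fire t3 | [4 0 4 1 2]
2 | fire t3 | [4 0 4 1 2]
3 | fire t2 | [4 0 4 4 4]
4 | fire t1 | [4 0 4 4 4]

4 0 4 4 4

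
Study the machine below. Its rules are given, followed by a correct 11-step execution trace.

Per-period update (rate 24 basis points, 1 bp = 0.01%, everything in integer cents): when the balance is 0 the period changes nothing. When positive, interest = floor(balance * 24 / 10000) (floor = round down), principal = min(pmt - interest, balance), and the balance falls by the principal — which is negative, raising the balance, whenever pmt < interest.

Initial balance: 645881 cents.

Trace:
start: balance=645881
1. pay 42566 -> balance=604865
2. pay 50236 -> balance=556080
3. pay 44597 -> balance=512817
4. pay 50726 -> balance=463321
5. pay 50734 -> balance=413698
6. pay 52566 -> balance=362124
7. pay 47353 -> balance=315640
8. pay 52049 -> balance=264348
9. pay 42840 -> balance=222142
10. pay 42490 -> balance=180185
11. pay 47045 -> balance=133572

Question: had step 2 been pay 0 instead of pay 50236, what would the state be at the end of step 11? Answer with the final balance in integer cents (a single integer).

(re-executing from step 2 with the substitution; state before step 2: balance=604865)
2. pay 0 -> balance=606316
3. pay 44597 -> balance=563174
4. pay 50726 -> balance=513799
5. pay 50734 -> balance=464298
6. pay 52566 -> balance=412846
7. pay 47353 -> balance=366483
8. pay 52049 -> balance=315313
9. pay 42840 -> balance=273229
10. pay 42490 -> balance=231394
11. pay 47045 -> balance=184904

184904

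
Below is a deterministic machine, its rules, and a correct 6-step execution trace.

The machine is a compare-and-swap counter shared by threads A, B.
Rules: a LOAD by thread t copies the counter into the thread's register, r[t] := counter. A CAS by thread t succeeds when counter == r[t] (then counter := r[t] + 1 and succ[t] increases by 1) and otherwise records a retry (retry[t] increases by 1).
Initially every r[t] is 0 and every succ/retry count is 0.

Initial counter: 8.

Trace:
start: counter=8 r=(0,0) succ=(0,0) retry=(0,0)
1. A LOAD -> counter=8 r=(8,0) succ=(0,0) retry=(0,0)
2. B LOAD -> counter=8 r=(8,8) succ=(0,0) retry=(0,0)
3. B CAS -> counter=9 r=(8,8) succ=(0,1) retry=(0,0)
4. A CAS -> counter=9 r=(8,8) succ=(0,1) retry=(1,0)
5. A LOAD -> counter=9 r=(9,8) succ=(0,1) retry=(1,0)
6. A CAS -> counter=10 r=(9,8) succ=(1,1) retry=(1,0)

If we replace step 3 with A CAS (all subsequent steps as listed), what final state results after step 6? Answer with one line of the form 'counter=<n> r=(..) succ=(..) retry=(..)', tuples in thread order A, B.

(re-executing from step 3 with the substitution; state before step 3: counter=8 r=(8,8) succ=(0,0) retry=(0,0))
3. A CAS -> counter=9 r=(8,8) succ=(1,0) retry=(0,0)
4. A CAS -> counter=9 r=(8,8) succ=(1,0) retry=(1,0)
5. A LOAD -> counter=9 r=(9,8) succ=(1,0) retry=(1,0)
6. A CAS -> counter=10 r=(9,8) succ=(2,0) retry=(1,0)

counter=10 r=(9,8) succ=(2,0) retry=(1,0)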